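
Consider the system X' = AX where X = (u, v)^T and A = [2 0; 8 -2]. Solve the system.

Coefficient matrix A = [[2, 0], [8, -2]].
Characteristic polynomial det(A - λI) = λ^2 - 4 = 0.
Eigenvalues λ = -2, 2.
For λ=-2: (A-λI) row 1 is [4, 0], so an eigenvector is (0, 1).
For λ=2: (A-λI) row 2 is [8, -4], so an eigenvector is (-1, -2).
General solution: C_1e^(-2t)(0,1) + C_2e^(2t)(-1,-2).

u(t) = -C_2e^(2t), v(t) = C_1e^(-2t) - 2C_2e^(2t)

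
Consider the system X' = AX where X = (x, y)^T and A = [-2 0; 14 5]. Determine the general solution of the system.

Coefficient matrix A = [[-2, 0], [14, 5]].
Characteristic polynomial det(A - λI) = λ^2 - 3λ - 10 = 0.
Eigenvalues λ = 5, -2.
For λ=5: (A-λI) row 1 is [-7, 0], so an eigenvector is (0, -1).
For λ=-2: (A-λI) row 2 is [14, 7], so an eigenvector is (1, -2).
General solution: c_1e^(5t)(0,-1) + c_2e^(-2t)(1,-2).

x(t) = c_2e^(-2t), y(t) = -c_1e^(5t) - 2c_2e^(-2t)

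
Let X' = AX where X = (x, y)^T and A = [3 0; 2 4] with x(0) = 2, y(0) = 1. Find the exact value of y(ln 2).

A = [[3,0],[2,4]]; eigenvalues λ = 4, 3.
Eigenvectors: (0,-1) for λ=4, (-1,2) for λ=3.
From the initial condition, c_1 = -5, c_2 = -2.
y(ln 2) = (-5)(2^4)(-1) + (-2)(2^3)(2) = 48.

48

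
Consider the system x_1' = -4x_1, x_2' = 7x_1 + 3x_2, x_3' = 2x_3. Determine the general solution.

x_1(t) = c_1e^(-4t), x_2(t) = -c_1e^(-4t) + c_2e^(3t), x_3(t) = c_3e^(2t)

Coefficient matrix A = [[-4, 0, 0], [7, 3, 0], [0, 0, 2]].
det(A - λI) = 0 gives eigenvalues λ = -4, 3, 2.
For λ=-4: eigenvector (1,-1,0).
For λ=3: eigenvector (0,1,0).
For λ=2: eigenvector (0,0,1).
General solution: c_1e^(-4t)(1,-1,0) + c_2e^(3t)(0,1,0) + c_3e^(2t)(0,0,1).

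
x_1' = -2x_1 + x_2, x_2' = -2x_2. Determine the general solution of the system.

Coefficient matrix A = [[-2, 1], [0, -2]].
Characteristic polynomial det(A - λI) = λ^2 + 4λ + 4 = 0.
Single eigenvalue λ = -2 with algebraic multiplicity 2.
Eigenvector v = (1,0); generalized eigenvector w with (A-λI)w=v is (3,1).
General solution: e^(-2t)[K_1·v + K_2·(t·v + w)].

x_1(t) = K_1e^(-2t) + K_2te^(-2t) + 3K_2e^(-2t), x_2(t) = K_2e^(-2t)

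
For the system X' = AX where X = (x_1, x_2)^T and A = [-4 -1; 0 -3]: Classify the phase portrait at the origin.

A = [[-4,-1],[0,-3]]; det(A-λI) = λ^2 + 7λ + 12.
λ = -4, -3: both negative.

stable node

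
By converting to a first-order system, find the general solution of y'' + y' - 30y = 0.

y(t) = C_1e^(-6t) + C_2e^(5t)

Let x_1 = y, x_2 = y'. Then x_1' = x_2 and x_2' = 30x_1 - x_2.
A = [[0,1],[30,-1]]; det(A-λI) = λ^2 + λ - 30.
Eigenvalues λ = -6, 5 with eigenvectors (1,-6), (1,5).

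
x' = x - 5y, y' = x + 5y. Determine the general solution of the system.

x(t) = 2K_1e^(3t)sin(t) - K_1e^(3t)cos(t) - K_2e^(3t)sin(t) - 2K_2e^(3t)cos(t), y(t) = -K_1e^(3t)sin(t) + K_2e^(3t)cos(t)

Coefficient matrix A = [[1, -5], [1, 5]].
Characteristic polynomial det(A - λI) = λ^2 - 6λ + 10 = 0.
Eigenvalues λ = 3 ± i (complex conjugate pair).
For λ=3+i: an eigenvector is (-1,0) - i(2,-1) = (-1 - 2i, 0 + i).
A real fundamental pair from Re and Im of e^((3+i)t)v: X_1 = e^(3t)(cos(t)·(-1,0) + sin(t)·(2,-1)), X_2 = e^(3t)(sin(t)·(-1,0) - cos(t)·(2,-1)).
General solution: K_1X_1 + K_2X_2.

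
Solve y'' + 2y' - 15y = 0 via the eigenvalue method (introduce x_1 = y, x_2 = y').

Let x_1 = y, x_2 = y'. Then x_1' = x_2 and x_2' = 15x_1 - 2x_2.
A = [[0,1],[15,-2]]; det(A-λI) = λ^2 + 2λ - 15.
Eigenvalues λ = -5, 3 with eigenvectors (1,-5), (1,3).

y(t) = c_1e^(-5t) + c_2e^(3t)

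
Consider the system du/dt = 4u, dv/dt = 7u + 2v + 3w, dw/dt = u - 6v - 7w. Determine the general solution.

u(t) = K_1e^(4t), v(t) = 2K_1e^(4t) + K_2e^(-t) - K_3e^(-4t), w(t) = -K_1e^(4t) - K_2e^(-t) + 2K_3e^(-4t)

Coefficient matrix A = [[4, 0, 0], [7, 2, 3], [1, -6, -7]].
det(A - λI) = 0 gives eigenvalues λ = 4, -1, -4.
For λ=4: eigenvector (1,2,-1).
For λ=-1: eigenvector (0,1,-1).
For λ=-4: eigenvector (0,-1,2).
General solution: K_1e^(4t)(1,2,-1) + K_2e^(-t)(0,1,-1) + K_3e^(-4t)(0,-1,2).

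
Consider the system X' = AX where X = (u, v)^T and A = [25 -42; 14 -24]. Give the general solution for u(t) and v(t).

Coefficient matrix A = [[25, -42], [14, -24]].
Characteristic polynomial det(A - λI) = λ^2 - λ - 12 = 0.
Eigenvalues λ = -3, 4.
For λ=-3: (A-λI) row 1 is [28, -42], so an eigenvector is (3, 2).
For λ=4: (A-λI) row 1 is [21, -42], so an eigenvector is (-2, -1).
General solution: K_1e^(-3t)(3,2) + K_2e^(4t)(-2,-1).

u(t) = 3K_1e^(-3t) - 2K_2e^(4t), v(t) = 2K_1e^(-3t) - K_2e^(4t)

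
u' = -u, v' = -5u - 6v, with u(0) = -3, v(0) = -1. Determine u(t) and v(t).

Coefficient matrix A = [[-1, 0], [-5, -6]].
Characteristic polynomial det(A - λI) = λ^2 + 7λ + 6 = 0.
Eigenvalues λ = -1, -6.
For λ=-1: (A-λI) row 2 is [-5, -5], so an eigenvector is (1, -1).
For λ=-6: (A-λI) row 1 is [5, 0], so an eigenvector is (0, 1).
General solution: c_1e^(-t)(1,-1) + c_2e^(-6t)(0,1).
Applying u(0)=-3, v(0)=-1 gives c_1=-3, c_2=-4.

u(t) = -3e^(-t), v(t) = 3e^(-t) - 4e^(-6t)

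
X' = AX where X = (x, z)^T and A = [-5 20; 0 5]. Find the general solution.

x(t) = -K_1e^(-5t) - 2K_2e^(5t), z(t) = -K_2e^(5t)

Coefficient matrix A = [[-5, 20], [0, 5]].
Characteristic polynomial det(A - λI) = λ^2 - 25 = 0.
Eigenvalues λ = -5, 5.
For λ=-5: (A-λI) row 1 is [0, 20], so an eigenvector is (-1, 0).
For λ=5: (A-λI) row 1 is [-10, 20], so an eigenvector is (-2, -1).
General solution: K_1e^(-5t)(-1,0) + K_2e^(5t)(-2,-1).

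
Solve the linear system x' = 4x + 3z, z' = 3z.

x(t) = 3C_1e^(3t) - C_2e^(4t), z(t) = -C_1e^(3t)

Coefficient matrix A = [[4, 3], [0, 3]].
Characteristic polynomial det(A - λI) = λ^2 - 7λ + 12 = 0.
Eigenvalues λ = 3, 4.
For λ=3: (A-λI) row 1 is [1, 3], so an eigenvector is (3, -1).
For λ=4: (A-λI) row 1 is [0, 3], so an eigenvector is (-1, 0).
General solution: C_1e^(3t)(3,-1) + C_2e^(4t)(-1,0).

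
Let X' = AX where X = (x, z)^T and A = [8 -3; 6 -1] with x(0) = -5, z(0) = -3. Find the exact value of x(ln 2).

-216

A = [[8,-3],[6,-1]]; eigenvalues λ = 2, 5.
Eigenvectors: (-1,-2) for λ=2, (-1,-1) for λ=5.
From the initial condition, c_1 = -2, c_2 = 7.
x(ln 2) = (-2)(2^2)(-1) + (7)(2^5)(-1) = -216.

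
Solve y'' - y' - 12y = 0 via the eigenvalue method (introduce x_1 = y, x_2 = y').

y(t) = K_1e^(4t) + K_2e^(-3t)

Let x_1 = y, x_2 = y'. Then x_1' = x_2 and x_2' = 12x_1 + x_2.
A = [[0,1],[12,1]]; det(A-λI) = λ^2 - λ - 12.
Eigenvalues λ = 4, -3 with eigenvectors (1,4), (1,-3).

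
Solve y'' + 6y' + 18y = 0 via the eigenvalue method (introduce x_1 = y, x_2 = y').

y(t) = c_1e^(-3t)cos(3t) + c_2e^(-3t)sin(3t)

Let x_1 = y, x_2 = y'. Then x_1' = x_2 and x_2' = -18x_1 - 6x_2.
A = [[0,1],[-18,-6]]; det(A-λI) = λ^2 + 6λ + 18.
Eigenvalues λ = -3 ± 3i.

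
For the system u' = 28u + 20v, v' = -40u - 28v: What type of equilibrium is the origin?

center

A = [[28,20],[-40,-28]]; det(A-λI) = λ^2 + 16.
λ = 0 ± 4i: zero real part.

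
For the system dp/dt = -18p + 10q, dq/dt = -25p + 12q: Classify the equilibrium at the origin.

A = [[-18,10],[-25,12]]; det(A-λI) = λ^2 + 6λ + 34.
λ = -3 ± 5i: negative real part.

stable spiral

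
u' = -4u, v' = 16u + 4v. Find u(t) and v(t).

u(t) = -C_2e^(-4t), v(t) = C_1e^(4t) + 2C_2e^(-4t)

Coefficient matrix A = [[-4, 0], [16, 4]].
Characteristic polynomial det(A - λI) = λ^2 - 16 = 0.
Eigenvalues λ = 4, -4.
For λ=4: (A-λI) row 1 is [-8, 0], so an eigenvector is (0, 1).
For λ=-4: (A-λI) row 2 is [16, 8], so an eigenvector is (-1, 2).
General solution: C_1e^(4t)(0,1) + C_2e^(-4t)(-1,2).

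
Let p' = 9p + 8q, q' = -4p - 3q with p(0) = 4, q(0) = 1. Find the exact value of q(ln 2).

A = [[9,8],[-4,-3]]; eigenvalues λ = 5, 1.
Eigenvectors: (2,-1) for λ=5, (-1,1) for λ=1.
From the initial condition, c_1 = 5, c_2 = 6.
q(ln 2) = (5)(2^5)(-1) + (6)(2^1)(1) = -148.

-148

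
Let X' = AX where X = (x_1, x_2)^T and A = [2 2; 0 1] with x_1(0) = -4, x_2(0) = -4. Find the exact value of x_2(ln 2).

A = [[2,2],[0,1]]; eigenvalues λ = 1, 2.
Eigenvectors: (2,-1) for λ=1, (1,0) for λ=2.
From the initial condition, c_1 = 4, c_2 = -12.
x_2(ln 2) = (4)(2^1)(-1) + (-12)(2^2)(0) = -8.

-8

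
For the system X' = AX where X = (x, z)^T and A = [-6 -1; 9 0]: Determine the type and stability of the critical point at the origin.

A = [[-6,-1],[9,0]]; det(A-λI) = λ^2 + 6λ + 9.
repeated λ = -3 with a single eigenvector.

stable improper node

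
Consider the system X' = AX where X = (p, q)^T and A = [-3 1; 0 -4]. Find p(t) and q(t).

p(t) = K_1e^(-4t) + K_2e^(-3t), q(t) = -K_1e^(-4t)

Coefficient matrix A = [[-3, 1], [0, -4]].
Characteristic polynomial det(A - λI) = λ^2 + 7λ + 12 = 0.
Eigenvalues λ = -4, -3.
For λ=-4: (A-λI) row 1 is [1, 1], so an eigenvector is (1, -1).
For λ=-3: (A-λI) row 1 is [0, 1], so an eigenvector is (1, 0).
General solution: K_1e^(-4t)(1,-1) + K_2e^(-3t)(1,0).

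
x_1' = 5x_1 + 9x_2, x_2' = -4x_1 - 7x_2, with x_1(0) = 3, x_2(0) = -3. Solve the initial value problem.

x_1(t) = -9te^(-t) + 3e^(-t), x_2(t) = 6te^(-t) - 3e^(-t)

Coefficient matrix A = [[5, 9], [-4, -7]].
Characteristic polynomial det(A - λI) = λ^2 + 2λ + 1 = 0.
Single eigenvalue λ = -1 with algebraic multiplicity 2.
Eigenvector v = (-3,2); generalized eigenvector w with (A-λI)w=v is (1,-1).
General solution: e^(-t)[C_1·v + C_2·(t·v + w)].
Applying x_1(0)=3, x_2(0)=-3 gives C_1=0, C_2=3.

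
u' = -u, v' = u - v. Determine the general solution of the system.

u(t) = -K_2e^(-t), v(t) = -K_1e^(-t) - K_2te^(-t) - 3K_2e^(-t)

Coefficient matrix A = [[-1, 0], [1, -1]].
Characteristic polynomial det(A - λI) = λ^2 + 2λ + 1 = 0.
Single eigenvalue λ = -1 with algebraic multiplicity 2.
Eigenvector v = (0,-1); generalized eigenvector w with (A-λI)w=v is (-1,-3).
General solution: e^(-t)[K_1·v + K_2·(t·v + w)].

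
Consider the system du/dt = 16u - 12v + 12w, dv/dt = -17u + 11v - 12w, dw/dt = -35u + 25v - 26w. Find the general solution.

Coefficient matrix A = [[16, -12, 12], [-17, 11, -12], [-35, 25, -26]].
det(A - λI) = 0 gives eigenvalues λ = -1, -2, 4.
For λ=-1: eigenvector (0,1,1).
For λ=-2: eigenvector (-2,2,5).
For λ=4: eigenvector (-1,1,2).
General solution: c_1e^(-t)(0,1,1) + c_2e^(-2t)(-2,2,5) + c_3e^(4t)(-1,1,2).

u(t) = -2c_2e^(-2t) - c_3e^(4t), v(t) = c_1e^(-t) + 2c_2e^(-2t) + c_3e^(4t), w(t) = c_1e^(-t) + 5c_2e^(-2t) + 2c_3e^(4t)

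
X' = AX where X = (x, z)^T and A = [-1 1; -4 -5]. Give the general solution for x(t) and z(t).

x(t) = -C_1e^(-3t) - C_2te^(-3t) + C_2e^(-3t), z(t) = 2C_1e^(-3t) + 2C_2te^(-3t) - 3C_2e^(-3t)

Coefficient matrix A = [[-1, 1], [-4, -5]].
Characteristic polynomial det(A - λI) = λ^2 + 6λ + 9 = 0.
Single eigenvalue λ = -3 with algebraic multiplicity 2.
Eigenvector v = (-1,2); generalized eigenvector w with (A-λI)w=v is (1,-3).
General solution: e^(-3t)[C_1·v + C_2·(t·v + w)].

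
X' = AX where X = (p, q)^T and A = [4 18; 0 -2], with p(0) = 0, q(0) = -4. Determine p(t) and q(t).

p(t) = -12e^(4t) + 12e^(-2t), q(t) = -4e^(-2t)

Coefficient matrix A = [[4, 18], [0, -2]].
Characteristic polynomial det(A - λI) = λ^2 - 2λ - 8 = 0.
Eigenvalues λ = -2, 4.
For λ=-2: (A-λI) row 1 is [6, 18], so an eigenvector is (3, -1).
For λ=4: (A-λI) row 1 is [0, 18], so an eigenvector is (-1, 0).
General solution: c_1e^(-2t)(3,-1) + c_2e^(4t)(-1,0).
Applying p(0)=0, q(0)=-4 gives c_1=4, c_2=12.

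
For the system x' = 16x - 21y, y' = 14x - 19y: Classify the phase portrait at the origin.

A = [[16,-21],[14,-19]]; det(A-λI) = λ^2 + 3λ - 10.
λ = -5, 2: opposite signs.

saddle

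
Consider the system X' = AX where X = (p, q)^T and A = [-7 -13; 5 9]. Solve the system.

p(t) = 3C_1e^(t)sin(t) - 2C_1e^(t)cos(t) - 2C_2e^(t)sin(t) - 3C_2e^(t)cos(t), q(t) = -2C_1e^(t)sin(t) + C_1e^(t)cos(t) + C_2e^(t)sin(t) + 2C_2e^(t)cos(t)

Coefficient matrix A = [[-7, -13], [5, 9]].
Characteristic polynomial det(A - λI) = λ^2 - 2λ + 2 = 0.
Eigenvalues λ = 1 ± i (complex conjugate pair).
For λ=1+i: an eigenvector is (-2,1) - i(3,-2) = (-2 - 3i, 1 + 2i).
A real fundamental pair from Re and Im of e^((1+i)t)v: X_1 = e^(t)(cos(t)·(-2,1) + sin(t)·(3,-2)), X_2 = e^(t)(sin(t)·(-2,1) - cos(t)·(3,-2)).
General solution: C_1X_1 + C_2X_2.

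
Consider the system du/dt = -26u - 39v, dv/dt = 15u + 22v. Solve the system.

Coefficient matrix A = [[-26, -39], [15, 22]].
Characteristic polynomial det(A - λI) = λ^2 + 4λ + 13 = 0.
Eigenvalues λ = -2 ± 3i (complex conjugate pair).
For λ=-2+3i: an eigenvector is (3,-2) - i(2,-1) = (3 - 2i, -2 + i).
A real fundamental pair from Re and Im of e^((-2+3i)t)v: X_1 = e^(-2t)(cos(3t)·(3,-2) + sin(3t)·(2,-1)), X_2 = e^(-2t)(sin(3t)·(3,-2) - cos(3t)·(2,-1)).
General solution: C_1X_1 + C_2X_2.

u(t) = 2C_1e^(-2t)sin(3t) + 3C_1e^(-2t)cos(3t) + 3C_2e^(-2t)sin(3t) - 2C_2e^(-2t)cos(3t), v(t) = -C_1e^(-2t)sin(3t) - 2C_1e^(-2t)cos(3t) - 2C_2e^(-2t)sin(3t) + C_2e^(-2t)cos(3t)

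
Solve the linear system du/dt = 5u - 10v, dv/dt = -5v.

u(t) = c_1e^(-5t) - c_2e^(5t), v(t) = c_1e^(-5t)

Coefficient matrix A = [[5, -10], [0, -5]].
Characteristic polynomial det(A - λI) = λ^2 - 25 = 0.
Eigenvalues λ = -5, 5.
For λ=-5: (A-λI) row 1 is [10, -10], so an eigenvector is (1, 1).
For λ=5: (A-λI) row 1 is [0, -10], so an eigenvector is (-1, 0).
General solution: c_1e^(-5t)(1,1) + c_2e^(5t)(-1,0).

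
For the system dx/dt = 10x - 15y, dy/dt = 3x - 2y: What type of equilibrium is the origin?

A = [[10,-15],[3,-2]]; det(A-λI) = λ^2 - 8λ + 25.
λ = 4 ± 3i: positive real part.

unstable spiral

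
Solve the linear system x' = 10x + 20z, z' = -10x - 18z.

Coefficient matrix A = [[10, 20], [-10, -18]].
Characteristic polynomial det(A - λI) = λ^2 + 8λ + 20 = 0.
Eigenvalues λ = -4 ± 2i (complex conjugate pair).
For λ=-4+2i: an eigenvector is (3,-2) - i(1,-1) = (3 - i, -2 + i).
A real fundamental pair from Re and Im of e^((-4+2i)t)v: X_1 = e^(-4t)(cos(2t)·(3,-2) + sin(2t)·(1,-1)), X_2 = e^(-4t)(sin(2t)·(3,-2) - cos(2t)·(1,-1)).
General solution: K_1X_1 + K_2X_2.

x(t) = K_1e^(-4t)sin(2t) + 3K_1e^(-4t)cos(2t) + 3K_2e^(-4t)sin(2t) - K_2e^(-4t)cos(2t), z(t) = -K_1e^(-4t)sin(2t) - 2K_1e^(-4t)cos(2t) - 2K_2e^(-4t)sin(2t) + K_2e^(-4t)cos(2t)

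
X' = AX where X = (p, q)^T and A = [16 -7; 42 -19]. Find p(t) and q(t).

Coefficient matrix A = [[16, -7], [42, -19]].
Characteristic polynomial det(A - λI) = λ^2 + 3λ - 10 = 0.
Eigenvalues λ = -5, 2.
For λ=-5: (A-λI) row 1 is [21, -7], so an eigenvector is (1, 3).
For λ=2: (A-λI) row 1 is [14, -7], so an eigenvector is (1, 2).
General solution: K_1e^(-5t)(1,3) + K_2e^(2t)(1,2).

p(t) = K_1e^(-5t) + K_2e^(2t), q(t) = 3K_1e^(-5t) + 2K_2e^(2t)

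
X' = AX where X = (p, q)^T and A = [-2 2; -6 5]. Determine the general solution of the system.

p(t) = -2K_1e^(t) + K_2e^(2t), q(t) = -3K_1e^(t) + 2K_2e^(2t)

Coefficient matrix A = [[-2, 2], [-6, 5]].
Characteristic polynomial det(A - λI) = λ^2 - 3λ + 2 = 0.
Eigenvalues λ = 1, 2.
For λ=1: (A-λI) row 1 is [-3, 2], so an eigenvector is (-2, -3).
For λ=2: (A-λI) row 1 is [-4, 2], so an eigenvector is (1, 2).
General solution: K_1e^(t)(-2,-3) + K_2e^(2t)(1,2).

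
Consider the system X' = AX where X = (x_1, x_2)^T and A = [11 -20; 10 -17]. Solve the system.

Coefficient matrix A = [[11, -20], [10, -17]].
Characteristic polynomial det(A - λI) = λ^2 + 6λ + 13 = 0.
Eigenvalues λ = -3 ± 2i (complex conjugate pair).
For λ=-3+2i: an eigenvector is (-3,-2) - i(-1,-1) = (-3 + i, -2 + i).
A real fundamental pair from Re and Im of e^((-3+2i)t)v: X_1 = e^(-3t)(cos(2t)·(-3,-2) + sin(2t)·(-1,-1)), X_2 = e^(-3t)(sin(2t)·(-3,-2) - cos(2t)·(-1,-1)).
General solution: C_1X_1 + C_2X_2.

x_1(t) = -C_1e^(-3t)sin(2t) - 3C_1e^(-3t)cos(2t) - 3C_2e^(-3t)sin(2t) + C_2e^(-3t)cos(2t), x_2(t) = -C_1e^(-3t)sin(2t) - 2C_1e^(-3t)cos(2t) - 2C_2e^(-3t)sin(2t) + C_2e^(-3t)cos(2t)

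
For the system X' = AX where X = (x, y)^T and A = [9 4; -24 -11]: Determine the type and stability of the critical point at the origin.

A = [[9,4],[-24,-11]]; det(A-λI) = λ^2 + 2λ - 3.
λ = -3, 1: opposite signs.

saddle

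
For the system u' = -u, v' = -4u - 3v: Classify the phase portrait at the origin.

stable node

A = [[-1,0],[-4,-3]]; det(A-λI) = λ^2 + 4λ + 3.
λ = -3, -1: both negative.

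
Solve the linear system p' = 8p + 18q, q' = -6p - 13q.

p(t) = 2C_1e^(-t) - 3C_2e^(-4t), q(t) = -C_1e^(-t) + 2C_2e^(-4t)

Coefficient matrix A = [[8, 18], [-6, -13]].
Characteristic polynomial det(A - λI) = λ^2 + 5λ + 4 = 0.
Eigenvalues λ = -1, -4.
For λ=-1: (A-λI) row 1 is [9, 18], so an eigenvector is (2, -1).
For λ=-4: (A-λI) row 1 is [12, 18], so an eigenvector is (-3, 2).
General solution: C_1e^(-t)(2,-1) + C_2e^(-4t)(-3,2).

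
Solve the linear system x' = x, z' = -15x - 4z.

Coefficient matrix A = [[1, 0], [-15, -4]].
Characteristic polynomial det(A - λI) = λ^2 + 3λ - 4 = 0.
Eigenvalues λ = 1, -4.
For λ=1: (A-λI) row 2 is [-15, -5], so an eigenvector is (-1, 3).
For λ=-4: (A-λI) row 1 is [5, 0], so an eigenvector is (0, 1).
General solution: C_1e^(t)(-1,3) + C_2e^(-4t)(0,1).

x(t) = -C_1e^(t), z(t) = 3C_1e^(t) + C_2e^(-4t)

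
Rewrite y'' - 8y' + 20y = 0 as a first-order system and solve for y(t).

y(t) = C_1e^(4t)cos(2t) + C_2e^(4t)sin(2t)

Let x_1 = y, x_2 = y'. Then x_1' = x_2 and x_2' = -20x_1 + 8x_2.
A = [[0,1],[-20,8]]; det(A-λI) = λ^2 - 8λ + 20.
Eigenvalues λ = 4 ± 2i.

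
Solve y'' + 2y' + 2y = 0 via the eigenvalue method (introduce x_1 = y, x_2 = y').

Let x_1 = y, x_2 = y'. Then x_1' = x_2 and x_2' = -2x_1 - 2x_2.
A = [[0,1],[-2,-2]]; det(A-λI) = λ^2 + 2λ + 2.
Eigenvalues λ = -1 ± i.

y(t) = K_1e^(-t)cos(t) + K_2e^(-t)sin(t)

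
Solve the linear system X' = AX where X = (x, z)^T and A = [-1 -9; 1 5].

x(t) = -3K_1e^(2t) - 3K_2te^(2t) + K_2e^(2t), z(t) = K_1e^(2t) + K_2te^(2t)

Coefficient matrix A = [[-1, -9], [1, 5]].
Characteristic polynomial det(A - λI) = λ^2 - 4λ + 4 = 0.
Single eigenvalue λ = 2 with algebraic multiplicity 2.
Eigenvector v = (-3,1); generalized eigenvector w with (A-λI)w=v is (1,0).
General solution: e^(2t)[K_1·v + K_2·(t·v + w)].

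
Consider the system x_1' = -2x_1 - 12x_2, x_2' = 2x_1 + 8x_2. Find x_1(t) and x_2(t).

x_1(t) = 2c_1e^(4t) - 3c_2e^(2t), x_2(t) = -c_1e^(4t) + c_2e^(2t)

Coefficient matrix A = [[-2, -12], [2, 8]].
Characteristic polynomial det(A - λI) = λ^2 - 6λ + 8 = 0.
Eigenvalues λ = 4, 2.
For λ=4: (A-λI) row 1 is [-6, -12], so an eigenvector is (2, -1).
For λ=2: (A-λI) row 1 is [-4, -12], so an eigenvector is (-3, 1).
General solution: c_1e^(4t)(2,-1) + c_2e^(2t)(-3,1).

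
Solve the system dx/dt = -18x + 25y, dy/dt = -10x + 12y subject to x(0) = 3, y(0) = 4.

x(t) = 11e^(-3t)sin(5t) + 3e^(-3t)cos(5t), y(t) = 6e^(-3t)sin(5t) + 4e^(-3t)cos(5t)

Coefficient matrix A = [[-18, 25], [-10, 12]].
Characteristic polynomial det(A - λI) = λ^2 + 6λ + 34 = 0.
Eigenvalues λ = -3 ± 5i (complex conjugate pair).
For λ=-3+5i: an eigenvector is (2,1) - i(-1,-1) = (2 + i, 1 + i).
A real fundamental pair from Re and Im of e^((-3+5i)t)v: X_1 = e^(-3t)(cos(5t)·(2,1) + sin(5t)·(-1,-1)), X_2 = e^(-3t)(sin(5t)·(2,1) - cos(5t)·(-1,-1)).
General solution: C_1X_1 + C_2X_2.
Applying x(0)=3, y(0)=4 gives C_1=-1, C_2=5.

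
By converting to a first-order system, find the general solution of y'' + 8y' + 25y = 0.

y(t) = C_1e^(-4t)cos(3t) + C_2e^(-4t)sin(3t)

Let x_1 = y, x_2 = y'. Then x_1' = x_2 and x_2' = -25x_1 - 8x_2.
A = [[0,1],[-25,-8]]; det(A-λI) = λ^2 + 8λ + 25.
Eigenvalues λ = -4 ± 3i.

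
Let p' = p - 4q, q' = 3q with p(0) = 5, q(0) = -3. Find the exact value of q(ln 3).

A = [[1,-4],[0,3]]; eigenvalues λ = 3, 1.
Eigenvectors: (-2,1) for λ=3, (-1,0) for λ=1.
From the initial condition, c_1 = -3, c_2 = 1.
q(ln 3) = (-3)(3^3)(1) + (1)(3^1)(0) = -81.

-81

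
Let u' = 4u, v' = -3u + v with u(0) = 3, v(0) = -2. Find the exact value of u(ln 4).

A = [[4,0],[-3,1]]; eigenvalues λ = 1, 4.
Eigenvectors: (0,1) for λ=1, (-1,1) for λ=4.
From the initial condition, c_1 = 1, c_2 = -3.
u(ln 4) = (1)(4^1)(0) + (-3)(4^4)(-1) = 768.

768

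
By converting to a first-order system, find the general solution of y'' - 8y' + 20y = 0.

Let x_1 = y, x_2 = y'. Then x_1' = x_2 and x_2' = -20x_1 + 8x_2.
A = [[0,1],[-20,8]]; det(A-λI) = λ^2 - 8λ + 20.
Eigenvalues λ = 4 ± 2i.

y(t) = K_1e^(4t)cos(2t) + K_2e^(4t)sin(2t)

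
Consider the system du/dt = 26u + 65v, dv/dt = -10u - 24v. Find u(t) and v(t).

Coefficient matrix A = [[26, 65], [-10, -24]].
Characteristic polynomial det(A - λI) = λ^2 - 2λ + 26 = 0.
Eigenvalues λ = 1 ± 5i (complex conjugate pair).
For λ=1+5i: an eigenvector is (2,-1) - i(-3,1) = (2 + 3i, -1 - i).
A real fundamental pair from Re and Im of e^((1+5i)t)v: X_1 = e^(t)(cos(5t)·(2,-1) + sin(5t)·(-3,1)), X_2 = e^(t)(sin(5t)·(2,-1) - cos(5t)·(-3,1)).
General solution: K_1X_1 + K_2X_2.

u(t) = -3K_1e^(t)sin(5t) + 2K_1e^(t)cos(5t) + 2K_2e^(t)sin(5t) + 3K_2e^(t)cos(5t), v(t) = K_1e^(t)sin(5t) - K_1e^(t)cos(5t) - K_2e^(t)sin(5t) - K_2e^(t)cos(5t)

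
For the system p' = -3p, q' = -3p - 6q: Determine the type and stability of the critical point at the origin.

stable node

A = [[-3,0],[-3,-6]]; det(A-λI) = λ^2 + 9λ + 18.
λ = -3, -6: both negative.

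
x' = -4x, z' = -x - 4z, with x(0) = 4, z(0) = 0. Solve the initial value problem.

x(t) = 4e^(-4t), z(t) = -4te^(-4t)

Coefficient matrix A = [[-4, 0], [-1, -4]].
Characteristic polynomial det(A - λI) = λ^2 + 8λ + 16 = 0.
Single eigenvalue λ = -4 with algebraic multiplicity 2.
Eigenvector v = (0,1); generalized eigenvector w with (A-λI)w=v is (-1,0).
General solution: e^(-4t)[C_1·v + C_2·(t·v + w)].
Applying x(0)=4, z(0)=0 gives C_1=0, C_2=-4.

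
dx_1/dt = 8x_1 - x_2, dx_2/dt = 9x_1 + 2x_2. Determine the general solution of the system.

Coefficient matrix A = [[8, -1], [9, 2]].
Characteristic polynomial det(A - λI) = λ^2 - 10λ + 25 = 0.
Single eigenvalue λ = 5 with algebraic multiplicity 2.
Eigenvector v = (1,3); generalized eigenvector w with (A-λI)w=v is (0,-1).
General solution: e^(5t)[C_1·v + C_2·(t·v + w)].

x_1(t) = C_1e^(5t) + C_2te^(5t), x_2(t) = 3C_1e^(5t) + 3C_2te^(5t) - C_2e^(5t)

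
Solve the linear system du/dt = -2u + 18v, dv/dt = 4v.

u(t) = -3C_1e^(4t) - C_2e^(-2t), v(t) = -C_1e^(4t)

Coefficient matrix A = [[-2, 18], [0, 4]].
Characteristic polynomial det(A - λI) = λ^2 - 2λ - 8 = 0.
Eigenvalues λ = 4, -2.
For λ=4: (A-λI) row 1 is [-6, 18], so an eigenvector is (-3, -1).
For λ=-2: (A-λI) row 1 is [0, 18], so an eigenvector is (-1, 0).
General solution: C_1e^(4t)(-3,-1) + C_2e^(-2t)(-1,0).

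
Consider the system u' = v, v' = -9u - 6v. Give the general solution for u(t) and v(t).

Coefficient matrix A = [[0, 1], [-9, -6]].
Characteristic polynomial det(A - λI) = λ^2 + 6λ + 9 = 0.
Single eigenvalue λ = -3 with algebraic multiplicity 2.
Eigenvector v = (-1,3); generalized eigenvector w with (A-λI)w=v is (-1,2).
General solution: e^(-3t)[C_1·v + C_2·(t·v + w)].

u(t) = -C_1e^(-3t) - C_2te^(-3t) - C_2e^(-3t), v(t) = 3C_1e^(-3t) + 3C_2te^(-3t) + 2C_2e^(-3t)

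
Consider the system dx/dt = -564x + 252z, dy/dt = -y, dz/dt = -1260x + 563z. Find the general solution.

Coefficient matrix A = [[-564, 0, 252], [0, -1, 0], [-1260, 0, 563]].
det(A - λI) = 0 gives eigenvalues λ = -1, -4, 3.
For λ=-1: eigenvector (0,1,0).
For λ=-4: eigenvector (9,0,20).
For λ=3: eigenvector (4,0,9).
General solution: c_1e^(-t)(0,1,0) + c_2e^(-4t)(9,0,20) + c_3e^(3t)(4,0,9).

x(t) = 9c_2e^(-4t) + 4c_3e^(3t), y(t) = c_1e^(-t), z(t) = 20c_2e^(-4t) + 9c_3e^(3t)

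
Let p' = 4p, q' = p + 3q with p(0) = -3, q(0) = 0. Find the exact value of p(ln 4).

-768

A = [[4,0],[1,3]]; eigenvalues λ = 4, 3.
Eigenvectors: (-1,-1) for λ=4, (0,1) for λ=3.
From the initial condition, c_1 = 3, c_2 = 3.
p(ln 4) = (3)(4^4)(-1) + (3)(4^3)(0) = -768.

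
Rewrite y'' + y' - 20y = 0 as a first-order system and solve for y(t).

Let x_1 = y, x_2 = y'. Then x_1' = x_2 and x_2' = 20x_1 - x_2.
A = [[0,1],[20,-1]]; det(A-λI) = λ^2 + λ - 20.
Eigenvalues λ = -5, 4 with eigenvectors (1,-5), (1,4).

y(t) = C_1e^(-5t) + C_2e^(4t)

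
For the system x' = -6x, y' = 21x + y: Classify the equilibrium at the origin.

A = [[-6,0],[21,1]]; det(A-λI) = λ^2 + 5λ - 6.
λ = -6, 1: opposite signs.

saddle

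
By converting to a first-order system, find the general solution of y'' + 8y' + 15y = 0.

Let x_1 = y, x_2 = y'. Then x_1' = x_2 and x_2' = -15x_1 - 8x_2.
A = [[0,1],[-15,-8]]; det(A-λI) = λ^2 + 8λ + 15.
Eigenvalues λ = -3, -5 with eigenvectors (1,-3), (1,-5).

y(t) = c_1e^(-3t) + c_2e^(-5t)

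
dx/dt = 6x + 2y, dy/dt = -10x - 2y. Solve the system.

x(t) = -C_1e^(2t)sin(2t) + C_2e^(2t)cos(2t), y(t) = 2C_1e^(2t)sin(2t) - C_1e^(2t)cos(2t) - C_2e^(2t)sin(2t) - 2C_2e^(2t)cos(2t)

Coefficient matrix A = [[6, 2], [-10, -2]].
Characteristic polynomial det(A - λI) = λ^2 - 4λ + 8 = 0.
Eigenvalues λ = 2 ± 2i (complex conjugate pair).
For λ=2+2i: an eigenvector is (0,-1) - i(-1,2) = (0 + i, -1 - 2i).
A real fundamental pair from Re and Im of e^((2+2i)t)v: X_1 = e^(2t)(cos(2t)·(0,-1) + sin(2t)·(-1,2)), X_2 = e^(2t)(sin(2t)·(0,-1) - cos(2t)·(-1,2)).
General solution: C_1X_1 + C_2X_2.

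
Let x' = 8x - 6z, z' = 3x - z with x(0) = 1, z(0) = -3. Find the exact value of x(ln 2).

228

A = [[8,-6],[3,-1]]; eigenvalues λ = 2, 5.
Eigenvectors: (-1,-1) for λ=2, (2,1) for λ=5.
From the initial condition, c_1 = 7, c_2 = 4.
x(ln 2) = (7)(2^2)(-1) + (4)(2^5)(2) = 228.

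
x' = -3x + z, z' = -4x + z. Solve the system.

Coefficient matrix A = [[-3, 1], [-4, 1]].
Characteristic polynomial det(A - λI) = λ^2 + 2λ + 1 = 0.
Single eigenvalue λ = -1 with algebraic multiplicity 2.
Eigenvector v = (-1,-2); generalized eigenvector w with (A-λI)w=v is (2,3).
General solution: e^(-t)[K_1·v + K_2·(t·v + w)].

x(t) = -K_1e^(-t) - K_2te^(-t) + 2K_2e^(-t), z(t) = -2K_1e^(-t) - 2K_2te^(-t) + 3K_2e^(-t)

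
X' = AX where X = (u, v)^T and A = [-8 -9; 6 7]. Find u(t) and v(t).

u(t) = -3K_1e^(-2t) - K_2e^(t), v(t) = 2K_1e^(-2t) + K_2e^(t)

Coefficient matrix A = [[-8, -9], [6, 7]].
Characteristic polynomial det(A - λI) = λ^2 + λ - 2 = 0.
Eigenvalues λ = -2, 1.
For λ=-2: (A-λI) row 1 is [-6, -9], so an eigenvector is (-3, 2).
For λ=1: (A-λI) row 1 is [-9, -9], so an eigenvector is (-1, 1).
General solution: K_1e^(-2t)(-3,2) + K_2e^(t)(-1,1).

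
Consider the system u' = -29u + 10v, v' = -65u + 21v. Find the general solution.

Coefficient matrix A = [[-29, 10], [-65, 21]].
Characteristic polynomial det(A - λI) = λ^2 + 8λ + 41 = 0.
Eigenvalues λ = -4 ± 5i (complex conjugate pair).
For λ=-4+5i: an eigenvector is (1,2) - i(-1,-3) = (1 + i, 2 + 3i).
A real fundamental pair from Re and Im of e^((-4+5i)t)v: X_1 = e^(-4t)(cos(5t)·(1,2) + sin(5t)·(-1,-3)), X_2 = e^(-4t)(sin(5t)·(1,2) - cos(5t)·(-1,-3)).
General solution: K_1X_1 + K_2X_2.

u(t) = -K_1e^(-4t)sin(5t) + K_1e^(-4t)cos(5t) + K_2e^(-4t)sin(5t) + K_2e^(-4t)cos(5t), v(t) = -3K_1e^(-4t)sin(5t) + 2K_1e^(-4t)cos(5t) + 2K_2e^(-4t)sin(5t) + 3K_2e^(-4t)cos(5t)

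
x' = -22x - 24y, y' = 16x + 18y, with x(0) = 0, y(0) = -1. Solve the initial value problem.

x(t) = 3e^(2t) - 3e^(-6t), y(t) = -3e^(2t) + 2e^(-6t)

Coefficient matrix A = [[-22, -24], [16, 18]].
Characteristic polynomial det(A - λI) = λ^2 + 4λ - 12 = 0.
Eigenvalues λ = -6, 2.
For λ=-6: (A-λI) row 1 is [-16, -24], so an eigenvector is (3, -2).
For λ=2: (A-λI) row 1 is [-24, -24], so an eigenvector is (-1, 1).
General solution: c_1e^(-6t)(3,-2) + c_2e^(2t)(-1,1).
Applying x(0)=0, y(0)=-1 gives c_1=-1, c_2=-3.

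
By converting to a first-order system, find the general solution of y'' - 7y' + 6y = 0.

Let x_1 = y, x_2 = y'. Then x_1' = x_2 and x_2' = -6x_1 + 7x_2.
A = [[0,1],[-6,7]]; det(A-λI) = λ^2 - 7λ + 6.
Eigenvalues λ = 1, 6 with eigenvectors (1,1), (1,6).

y(t) = c_1e^(t) + c_2e^(6t)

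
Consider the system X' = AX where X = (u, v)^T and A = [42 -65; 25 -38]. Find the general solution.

Coefficient matrix A = [[42, -65], [25, -38]].
Characteristic polynomial det(A - λI) = λ^2 - 4λ + 29 = 0.
Eigenvalues λ = 2 ± 5i (complex conjugate pair).
For λ=2+5i: an eigenvector is (-3,-2) - i(2,1) = (-3 - 2i, -2 - i).
A real fundamental pair from Re and Im of e^((2+5i)t)v: X_1 = e^(2t)(cos(5t)·(-3,-2) + sin(5t)·(2,1)), X_2 = e^(2t)(sin(5t)·(-3,-2) - cos(5t)·(2,1)).
General solution: c_1X_1 + c_2X_2.

u(t) = 2c_1e^(2t)sin(5t) - 3c_1e^(2t)cos(5t) - 3c_2e^(2t)sin(5t) - 2c_2e^(2t)cos(5t), v(t) = c_1e^(2t)sin(5t) - 2c_1e^(2t)cos(5t) - 2c_2e^(2t)sin(5t) - c_2e^(2t)cos(5t)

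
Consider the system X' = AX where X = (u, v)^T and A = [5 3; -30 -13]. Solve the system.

u(t) = C_1e^(-4t)sin(3t) - C_2e^(-4t)cos(3t), v(t) = -3C_1e^(-4t)sin(3t) + C_1e^(-4t)cos(3t) + C_2e^(-4t)sin(3t) + 3C_2e^(-4t)cos(3t)

Coefficient matrix A = [[5, 3], [-30, -13]].
Characteristic polynomial det(A - λI) = λ^2 + 8λ + 25 = 0.
Eigenvalues λ = -4 ± 3i (complex conjugate pair).
For λ=-4+3i: an eigenvector is (0,1) - i(1,-3) = (0 - i, 1 + 3i).
A real fundamental pair from Re and Im of e^((-4+3i)t)v: X_1 = e^(-4t)(cos(3t)·(0,1) + sin(3t)·(1,-3)), X_2 = e^(-4t)(sin(3t)·(0,1) - cos(3t)·(1,-3)).
General solution: C_1X_1 + C_2X_2.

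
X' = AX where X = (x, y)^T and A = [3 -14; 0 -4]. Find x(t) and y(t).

Coefficient matrix A = [[3, -14], [0, -4]].
Characteristic polynomial det(A - λI) = λ^2 + λ - 12 = 0.
Eigenvalues λ = -4, 3.
For λ=-4: (A-λI) row 1 is [7, -14], so an eigenvector is (2, 1).
For λ=3: (A-λI) row 1 is [0, -14], so an eigenvector is (1, 0).
General solution: K_1e^(-4t)(2,1) + K_2e^(3t)(1,0).

x(t) = 2K_1e^(-4t) + K_2e^(3t), y(t) = K_1e^(-4t)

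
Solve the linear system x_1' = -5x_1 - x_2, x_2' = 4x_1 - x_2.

Coefficient matrix A = [[-5, -1], [4, -1]].
Characteristic polynomial det(A - λI) = λ^2 + 6λ + 9 = 0.
Single eigenvalue λ = -3 with algebraic multiplicity 2.
Eigenvector v = (1,-2); generalized eigenvector w with (A-λI)w=v is (-2,3).
General solution: e^(-3t)[c_1·v + c_2·(t·v + w)].

x_1(t) = c_1e^(-3t) + c_2te^(-3t) - 2c_2e^(-3t), x_2(t) = -2c_1e^(-3t) - 2c_2te^(-3t) + 3c_2e^(-3t)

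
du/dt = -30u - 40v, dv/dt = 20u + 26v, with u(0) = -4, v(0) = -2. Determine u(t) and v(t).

u(t) = 48e^(-2t)sin(4t) - 4e^(-2t)cos(4t), v(t) = -34e^(-2t)sin(4t) - 2e^(-2t)cos(4t)

Coefficient matrix A = [[-30, -40], [20, 26]].
Characteristic polynomial det(A - λI) = λ^2 + 4λ + 20 = 0.
Eigenvalues λ = -2 ± 4i (complex conjugate pair).
For λ=-2+4i: an eigenvector is (3,-2) - i(-1,1) = (3 + i, -2 - i).
A real fundamental pair from Re and Im of e^((-2+4i)t)v: X_1 = e^(-2t)(cos(4t)·(3,-2) + sin(4t)·(-1,1)), X_2 = e^(-2t)(sin(4t)·(3,-2) - cos(4t)·(-1,1)).
General solution: K_1X_1 + K_2X_2.
Applying u(0)=-4, v(0)=-2 gives K_1=-6, K_2=14.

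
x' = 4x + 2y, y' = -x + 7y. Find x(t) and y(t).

Coefficient matrix A = [[4, 2], [-1, 7]].
Characteristic polynomial det(A - λI) = λ^2 - 11λ + 30 = 0.
Eigenvalues λ = 6, 5.
For λ=6: (A-λI) row 1 is [-2, 2], so an eigenvector is (1, 1).
For λ=5: (A-λI) row 1 is [-1, 2], so an eigenvector is (-2, -1).
General solution: K_1e^(6t)(1,1) + K_2e^(5t)(-2,-1).

x(t) = K_1e^(6t) - 2K_2e^(5t), y(t) = K_1e^(6t) - K_2e^(5t)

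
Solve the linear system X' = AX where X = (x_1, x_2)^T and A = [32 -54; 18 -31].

Coefficient matrix A = [[32, -54], [18, -31]].
Characteristic polynomial det(A - λI) = λ^2 - λ - 20 = 0.
Eigenvalues λ = 5, -4.
For λ=5: (A-λI) row 1 is [27, -54], so an eigenvector is (-2, -1).
For λ=-4: (A-λI) row 1 is [36, -54], so an eigenvector is (3, 2).
General solution: c_1e^(5t)(-2,-1) + c_2e^(-4t)(3,2).

x_1(t) = -2c_1e^(5t) + 3c_2e^(-4t), x_2(t) = -c_1e^(5t) + 2c_2e^(-4t)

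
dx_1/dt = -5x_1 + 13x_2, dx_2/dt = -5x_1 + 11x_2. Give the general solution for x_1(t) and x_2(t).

Coefficient matrix A = [[-5, 13], [-5, 11]].
Characteristic polynomial det(A - λI) = λ^2 - 6λ + 10 = 0.
Eigenvalues λ = 3 ± i (complex conjugate pair).
For λ=3+i: an eigenvector is (2,1) - i(-3,-2) = (2 + 3i, 1 + 2i).
A real fundamental pair from Re and Im of e^((3+i)t)v: X_1 = e^(3t)(cos(t)·(2,1) + sin(t)·(-3,-2)), X_2 = e^(3t)(sin(t)·(2,1) - cos(t)·(-3,-2)).
General solution: c_1X_1 + c_2X_2.

x_1(t) = -3c_1e^(3t)sin(t) + 2c_1e^(3t)cos(t) + 2c_2e^(3t)sin(t) + 3c_2e^(3t)cos(t), x_2(t) = -2c_1e^(3t)sin(t) + c_1e^(3t)cos(t) + c_2e^(3t)sin(t) + 2c_2e^(3t)cos(t)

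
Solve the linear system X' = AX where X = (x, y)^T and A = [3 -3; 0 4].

x(t) = -3c_1e^(4t) - c_2e^(3t), y(t) = c_1e^(4t)

Coefficient matrix A = [[3, -3], [0, 4]].
Characteristic polynomial det(A - λI) = λ^2 - 7λ + 12 = 0.
Eigenvalues λ = 4, 3.
For λ=4: (A-λI) row 1 is [-1, -3], so an eigenvector is (-3, 1).
For λ=3: (A-λI) row 1 is [0, -3], so an eigenvector is (-1, 0).
General solution: c_1e^(4t)(-3,1) + c_2e^(3t)(-1,0).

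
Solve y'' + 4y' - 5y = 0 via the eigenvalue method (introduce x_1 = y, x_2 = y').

Let x_1 = y, x_2 = y'. Then x_1' = x_2 and x_2' = 5x_1 - 4x_2.
A = [[0,1],[5,-4]]; det(A-λI) = λ^2 + 4λ - 5.
Eigenvalues λ = -5, 1 with eigenvectors (1,-5), (1,1).

y(t) = C_1e^(-5t) + C_2e^(t)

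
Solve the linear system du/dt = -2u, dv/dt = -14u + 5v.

u(t) = C_2e^(-2t), v(t) = C_1e^(5t) + 2C_2e^(-2t)

Coefficient matrix A = [[-2, 0], [-14, 5]].
Characteristic polynomial det(A - λI) = λ^2 - 3λ - 10 = 0.
Eigenvalues λ = 5, -2.
For λ=5: (A-λI) row 1 is [-7, 0], so an eigenvector is (0, 1).
For λ=-2: (A-λI) row 2 is [-14, 7], so an eigenvector is (1, 2).
General solution: C_1e^(5t)(0,1) + C_2e^(-2t)(1,2).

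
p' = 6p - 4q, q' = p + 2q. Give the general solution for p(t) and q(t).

p(t) = 2K_1e^(4t) + 2K_2te^(4t) + K_2e^(4t), q(t) = K_1e^(4t) + K_2te^(4t)

Coefficient matrix A = [[6, -4], [1, 2]].
Characteristic polynomial det(A - λI) = λ^2 - 8λ + 16 = 0.
Single eigenvalue λ = 4 with algebraic multiplicity 2.
Eigenvector v = (2,1); generalized eigenvector w with (A-λI)w=v is (1,0).
General solution: e^(4t)[K_1·v + K_2·(t·v + w)].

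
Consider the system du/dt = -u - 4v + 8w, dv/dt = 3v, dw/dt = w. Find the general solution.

u(t) = 4c_1e^(t) - c_2e^(3t) + c_3e^(-t), v(t) = c_2e^(3t), w(t) = c_1e^(t)

Coefficient matrix A = [[-1, -4, 8], [0, 3, 0], [0, 0, 1]].
det(A - λI) = 0 gives eigenvalues λ = 1, 3, -1.
For λ=1: eigenvector (4,0,1).
For λ=3: eigenvector (-1,1,0).
For λ=-1: eigenvector (1,0,0).
General solution: c_1e^(t)(4,0,1) + c_2e^(3t)(-1,1,0) + c_3e^(-t)(1,0,0).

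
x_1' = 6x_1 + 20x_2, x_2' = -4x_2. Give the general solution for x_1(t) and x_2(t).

x_1(t) = C_1e^(6t) + 2C_2e^(-4t), x_2(t) = -C_2e^(-4t)

Coefficient matrix A = [[6, 20], [0, -4]].
Characteristic polynomial det(A - λI) = λ^2 - 2λ - 24 = 0.
Eigenvalues λ = 6, -4.
For λ=6: (A-λI) row 1 is [0, 20], so an eigenvector is (1, 0).
For λ=-4: (A-λI) row 1 is [10, 20], so an eigenvector is (2, -1).
General solution: C_1e^(6t)(1,0) + C_2e^(-4t)(2,-1).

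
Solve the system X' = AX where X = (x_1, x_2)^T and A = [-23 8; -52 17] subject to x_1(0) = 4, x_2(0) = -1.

Coefficient matrix A = [[-23, 8], [-52, 17]].
Characteristic polynomial det(A - λI) = λ^2 + 6λ + 25 = 0.
Eigenvalues λ = -3 ± 4i (complex conjugate pair).
For λ=-3+4i: an eigenvector is (-1,-2) - i(1,3) = (-1 - i, -2 - 3i).
A real fundamental pair from Re and Im of e^((-3+4i)t)v: X_1 = e^(-3t)(cos(4t)·(-1,-2) + sin(4t)·(1,3)), X_2 = e^(-3t)(sin(4t)·(-1,-2) - cos(4t)·(1,3)).
General solution: K_1X_1 + K_2X_2.
Applying x_1(0)=4, x_2(0)=-1 gives K_1=-13, K_2=9.

x_1(t) = -22e^(-3t)sin(4t) + 4e^(-3t)cos(4t), x_2(t) = -57e^(-3t)sin(4t) - e^(-3t)cos(4t)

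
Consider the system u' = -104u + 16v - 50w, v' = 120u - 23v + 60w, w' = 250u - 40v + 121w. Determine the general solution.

Coefficient matrix A = [[-104, 16, -50], [120, -23, 60], [250, -40, 121]].
det(A - λI) = 0 gives eigenvalues λ = -4, 1, -3.
For λ=-4: eigenvector (1,0,-2).
For λ=1: eigenvector (-4,5,10).
For λ=-3: eigenvector (-2,3,5).
General solution: c_1e^(-4t)(1,0,-2) + c_2e^(t)(-4,5,10) + c_3e^(-3t)(-2,3,5).

u(t) = c_1e^(-4t) - 4c_2e^(t) - 2c_3e^(-3t), v(t) = 5c_2e^(t) + 3c_3e^(-3t), w(t) = -2c_1e^(-4t) + 10c_2e^(t) + 5c_3e^(-3t)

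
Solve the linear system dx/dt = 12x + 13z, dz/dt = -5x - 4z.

Coefficient matrix A = [[12, 13], [-5, -4]].
Characteristic polynomial det(A - λI) = λ^2 - 8λ + 17 = 0.
Eigenvalues λ = 4 ± i (complex conjugate pair).
For λ=4+i: an eigenvector is (-2,1) - i(-3,2) = (-2 + 3i, 1 - 2i).
A real fundamental pair from Re and Im of e^((4+i)t)v: X_1 = e^(4t)(cos(t)·(-2,1) + sin(t)·(-3,2)), X_2 = e^(4t)(sin(t)·(-2,1) - cos(t)·(-3,2)).
General solution: C_1X_1 + C_2X_2.

x(t) = -3C_1e^(4t)sin(t) - 2C_1e^(4t)cos(t) - 2C_2e^(4t)sin(t) + 3C_2e^(4t)cos(t), z(t) = 2C_1e^(4t)sin(t) + C_1e^(4t)cos(t) + C_2e^(4t)sin(t) - 2C_2e^(4t)cos(t)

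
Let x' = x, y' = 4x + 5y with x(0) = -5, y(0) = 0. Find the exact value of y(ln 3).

-1200

A = [[1,0],[4,5]]; eigenvalues λ = 5, 1.
Eigenvectors: (0,1) for λ=5, (-1,1) for λ=1.
From the initial condition, c_1 = -5, c_2 = 5.
y(ln 3) = (-5)(3^5)(1) + (5)(3^1)(1) = -1200.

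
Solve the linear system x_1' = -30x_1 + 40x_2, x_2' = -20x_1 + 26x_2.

Coefficient matrix A = [[-30, 40], [-20, 26]].
Characteristic polynomial det(A - λI) = λ^2 + 4λ + 20 = 0.
Eigenvalues λ = -2 ± 4i (complex conjugate pair).
For λ=-2+4i: an eigenvector is (-3,-2) - i(1,1) = (-3 - i, -2 - i).
A real fundamental pair from Re and Im of e^((-2+4i)t)v: X_1 = e^(-2t)(cos(4t)·(-3,-2) + sin(4t)·(1,1)), X_2 = e^(-2t)(sin(4t)·(-3,-2) - cos(4t)·(1,1)).
General solution: C_1X_1 + C_2X_2.

x_1(t) = C_1e^(-2t)sin(4t) - 3C_1e^(-2t)cos(4t) - 3C_2e^(-2t)sin(4t) - C_2e^(-2t)cos(4t), x_2(t) = C_1e^(-2t)sin(4t) - 2C_1e^(-2t)cos(4t) - 2C_2e^(-2t)sin(4t) - C_2e^(-2t)cos(4t)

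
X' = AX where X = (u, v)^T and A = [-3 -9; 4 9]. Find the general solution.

u(t) = 3K_1e^(3t) + 3K_2te^(3t) + K_2e^(3t), v(t) = -2K_1e^(3t) - 2K_2te^(3t) - K_2e^(3t)

Coefficient matrix A = [[-3, -9], [4, 9]].
Characteristic polynomial det(A - λI) = λ^2 - 6λ + 9 = 0.
Single eigenvalue λ = 3 with algebraic multiplicity 2.
Eigenvector v = (3,-2); generalized eigenvector w with (A-λI)w=v is (1,-1).
General solution: e^(3t)[K_1·v + K_2·(t·v + w)].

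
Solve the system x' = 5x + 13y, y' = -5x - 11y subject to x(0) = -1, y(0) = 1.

Coefficient matrix A = [[5, 13], [-5, -11]].
Characteristic polynomial det(A - λI) = λ^2 + 6λ + 10 = 0.
Eigenvalues λ = -3 ± i (complex conjugate pair).
For λ=-3+i: an eigenvector is (2,-1) - i(3,-2) = (2 - 3i, -1 + 2i).
A real fundamental pair from Re and Im of e^((-3+i)t)v: X_1 = e^(-3t)(cos(t)·(2,-1) + sin(t)·(3,-2)), X_2 = e^(-3t)(sin(t)·(2,-1) - cos(t)·(3,-2)).
General solution: c_1X_1 + c_2X_2.
Applying x(0)=-1, y(0)=1 gives c_1=1, c_2=1.

x(t) = 5e^(-3t)sin(t) - e^(-3t)cos(t), y(t) = -3e^(-3t)sin(t) + e^(-3t)cos(t)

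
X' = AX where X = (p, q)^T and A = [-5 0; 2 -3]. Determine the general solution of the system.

p(t) = C_1e^(-5t), q(t) = -C_1e^(-5t) - C_2e^(-3t)

Coefficient matrix A = [[-5, 0], [2, -3]].
Characteristic polynomial det(A - λI) = λ^2 + 8λ + 15 = 0.
Eigenvalues λ = -5, -3.
For λ=-5: (A-λI) row 2 is [2, 2], so an eigenvector is (1, -1).
For λ=-3: (A-λI) row 1 is [-2, 0], so an eigenvector is (0, -1).
General solution: C_1e^(-5t)(1,-1) + C_2e^(-3t)(0,-1).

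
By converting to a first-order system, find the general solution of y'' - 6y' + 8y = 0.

Let x_1 = y, x_2 = y'. Then x_1' = x_2 and x_2' = -8x_1 + 6x_2.
A = [[0,1],[-8,6]]; det(A-λI) = λ^2 - 6λ + 8.
Eigenvalues λ = 2, 4 with eigenvectors (1,2), (1,4).

y(t) = c_1e^(2t) + c_2e^(4t)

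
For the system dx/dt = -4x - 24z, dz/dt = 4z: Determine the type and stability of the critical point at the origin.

saddle

A = [[-4,-24],[0,4]]; det(A-λI) = λ^2 - 16.
λ = 4, -4: opposite signs.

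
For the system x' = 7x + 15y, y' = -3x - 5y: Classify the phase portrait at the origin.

A = [[7,15],[-3,-5]]; det(A-λI) = λ^2 - 2λ + 10.
λ = 1 ± 3i: positive real part.

unstable spiral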